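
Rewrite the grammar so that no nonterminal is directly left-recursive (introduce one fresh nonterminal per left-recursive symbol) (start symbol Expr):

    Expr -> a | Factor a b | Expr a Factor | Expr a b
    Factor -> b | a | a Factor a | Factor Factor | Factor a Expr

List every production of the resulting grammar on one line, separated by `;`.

Expr -> a Expr1 | Factor a b Expr1; Factor -> b Factor1 | a Factor1 | a Factor a Factor1; Expr1 -> a Factor Expr1 | a b Expr1 | ε; Factor1 -> Factor Factor1 | a Expr Factor1 | ε

Expr, Factor are directly left-recursive.
For Expr: α = {a Factor, a b}, β = {a, Factor a b}. Rewrite as Expr → β Expr1 and Expr1 → α Expr1 | ε.
For Factor: α = {Factor, a Expr}, β = {b, a, a Factor a}. Rewrite as Factor → β Factor1 and Factor1 → α Factor1 | ε.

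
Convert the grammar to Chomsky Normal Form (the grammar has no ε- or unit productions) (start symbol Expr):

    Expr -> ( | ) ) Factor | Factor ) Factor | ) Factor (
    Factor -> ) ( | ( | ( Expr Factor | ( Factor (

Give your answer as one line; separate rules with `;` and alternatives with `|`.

Introduce a nonterminal for each terminal appearing in a rule of length ≥ 2: X1 → ), X2 → (.
Binarize each right-hand side of length ≥ 3 by chaining fresh nonterminals (Y1, Y2, …): affected rules were Expr → X1 X1 Factor; Expr → Factor X1 Factor; Expr → X1 Factor X2; Factor → X2 Expr Factor.

Expr -> ( | X1 Y1 | Factor Y2 | X1 Y3; Factor -> X1 X2 | ( | X2 Y4 | X2 Y5; X1 -> ); X2 -> (; Y1 -> X1 Factor; Y2 -> X1 Factor; Y3 -> Factor X2; Y4 -> Expr Factor; Y5 -> Factor X2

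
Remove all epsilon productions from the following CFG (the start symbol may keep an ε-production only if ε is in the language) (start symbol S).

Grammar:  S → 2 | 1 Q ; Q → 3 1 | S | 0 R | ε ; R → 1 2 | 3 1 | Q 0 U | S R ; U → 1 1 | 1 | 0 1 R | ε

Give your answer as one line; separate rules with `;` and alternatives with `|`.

S → 2 | 1 Q | 1; Q → 3 1 | S | 0 R; R → 1 2 | 3 1 | Q 0 U | Q 0 | 0 U | 0 | S R; U → 1 1 | 1 | 0 1 R

Nullable set = {Q, U}.
ε ∉ L(G), so no ε-production is kept.
Expand every rule over subsets of its nullable positions: S → 1 Q gives 1 Q | 1. R → Q 0 U gives Q 0 U | Q 0 | 0 U | 0.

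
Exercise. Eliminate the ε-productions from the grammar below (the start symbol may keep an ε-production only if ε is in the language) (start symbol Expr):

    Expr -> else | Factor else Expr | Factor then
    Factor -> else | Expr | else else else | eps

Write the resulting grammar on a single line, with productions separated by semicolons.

Expr -> else | Factor else Expr | else Expr | Factor then | then; Factor -> else | Expr | else else else

The nullable symbols are {Factor}.
ε ∉ L(G), so no ε-production is kept.
Expand every rule over subsets of its nullable positions: Expr → Factor else Expr gives Factor else Expr | else Expr. Expr → Factor then gives Factor then | then.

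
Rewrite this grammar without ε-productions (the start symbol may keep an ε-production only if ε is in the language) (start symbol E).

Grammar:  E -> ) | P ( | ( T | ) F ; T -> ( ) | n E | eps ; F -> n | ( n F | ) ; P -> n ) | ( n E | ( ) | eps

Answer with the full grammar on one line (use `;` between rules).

E -> ) | P ( | ( | ( T | ) F; T -> ( ) | n E; F -> n | ( n F | ); P -> n ) | ( n E | ( )

The nullable symbols are {P, T}.
ε ∉ L(G), so no ε-production is kept.
Expand every rule over subsets of its nullable positions: E → P ( gives P ( | (.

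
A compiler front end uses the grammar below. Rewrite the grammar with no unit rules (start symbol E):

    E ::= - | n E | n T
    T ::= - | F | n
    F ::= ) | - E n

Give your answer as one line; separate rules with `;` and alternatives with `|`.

Unit pairs: T ⇒* {F}.
For each unit pair (A, B), copy every non-unit production of B to A, then drop all unit productions.

E ::= - | n E | n T; T ::= ) | - E n | - | n; F ::= ) | - E n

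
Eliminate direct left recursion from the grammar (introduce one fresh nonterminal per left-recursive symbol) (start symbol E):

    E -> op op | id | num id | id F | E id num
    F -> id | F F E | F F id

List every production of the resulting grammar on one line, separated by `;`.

E -> op op E' | id E' | num id E' | id F E'; F -> id F'; E' -> id num E' | ε; F' -> F E F' | F id F' | ε

Directly left-recursive nonterminals: E, F.
For E: α = {id num}, β = {op op, id, num id, id F}. Rewrite as E → β E' and E' → α E' | ε.
For F: α = {F E, F id}, β = {id}. Rewrite as F → β F' and F' → α F' | ε.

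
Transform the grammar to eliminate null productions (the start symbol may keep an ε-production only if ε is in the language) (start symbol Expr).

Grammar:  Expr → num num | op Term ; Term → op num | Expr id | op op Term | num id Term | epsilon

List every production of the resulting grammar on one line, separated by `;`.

Expr → num num | op Term | op; Term → op num | Expr id | op op Term | op op | num id Term | num id

Nullable set = {Term}.
ε ∉ L(G), so no ε-production is kept.
Expand every rule over subsets of its nullable positions: Expr → op Term gives op Term | op. Term → op op Term gives op op Term | op op. Term → num id Term gives num id Term | num id.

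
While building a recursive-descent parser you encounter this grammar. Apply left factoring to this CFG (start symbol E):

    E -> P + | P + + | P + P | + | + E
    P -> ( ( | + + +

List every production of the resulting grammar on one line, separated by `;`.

E -> P + E' | + E''; P -> ( ( | + + +; E' -> ε | + | P; E'' -> ε | E

E has alternatives sharing prefix 'P +': factor to E → P + E' with E' → ε | + | P.
E has alternatives sharing prefix '+': factor to E → + E'' with E'' → ε | E.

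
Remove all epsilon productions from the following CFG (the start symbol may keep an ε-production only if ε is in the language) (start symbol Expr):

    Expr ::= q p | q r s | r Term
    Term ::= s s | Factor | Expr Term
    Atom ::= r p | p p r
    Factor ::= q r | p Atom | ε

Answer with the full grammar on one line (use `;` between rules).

Expr ::= q p | q r s | r Term | r; Term ::= s s | Factor | Expr Term | Expr; Atom ::= r p | p p r; Factor ::= q r | p Atom

Nullable nonterminals: {Factor, Term}.
ε ∉ L(G), so no ε-production is kept.
Expand every rule over subsets of its nullable positions: Expr → r Term gives r Term | r. Term → Expr Term gives Expr Term | Expr.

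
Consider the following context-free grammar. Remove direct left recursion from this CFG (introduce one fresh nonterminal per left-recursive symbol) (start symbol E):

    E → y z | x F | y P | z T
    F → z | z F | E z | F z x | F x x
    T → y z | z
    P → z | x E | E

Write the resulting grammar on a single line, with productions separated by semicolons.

Directly left-recursive nonterminal: F.
For F: α = {z x, x x}, β = {z, z F, E z}. Rewrite as F → β F' and F' → α F' | ε.

E → y z | x F | y P | z T; F → z F' | z F F' | E z F'; T → y z | z; P → z | x E | E; F' → z x F' | x x F' | ε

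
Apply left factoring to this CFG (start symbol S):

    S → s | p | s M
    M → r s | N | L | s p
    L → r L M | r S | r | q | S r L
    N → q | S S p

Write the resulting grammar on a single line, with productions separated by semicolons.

S → p | s S'; M → r s | N | L | s p; L → q | S r L | r L'; N → q | S S p; S' → epsilon | M; L' → L M | S | epsilon

S has alternatives sharing prefix 's': factor to S → s S' with S' → ε | M.
L has alternatives sharing prefix 'r': factor to L → r L' with L' → L M | S | ε.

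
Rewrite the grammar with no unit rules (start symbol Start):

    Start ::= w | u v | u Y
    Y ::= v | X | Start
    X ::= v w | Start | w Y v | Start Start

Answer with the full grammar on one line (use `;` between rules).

Start ::= w | u v | u Y; Y ::= w | u v | u Y | v w | w Y v | Start Start | v; X ::= w | u v | u Y | v w | w Y v | Start Start

Unit pairs: X ⇒* {Start}; Y ⇒* {Start, X}.
For each unit pair (A, B), copy every non-unit production of B to A, then drop all unit productions.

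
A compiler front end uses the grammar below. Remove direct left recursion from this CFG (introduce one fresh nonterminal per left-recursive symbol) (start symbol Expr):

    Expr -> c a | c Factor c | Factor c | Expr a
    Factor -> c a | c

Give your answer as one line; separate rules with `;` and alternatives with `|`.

Expr -> c a Expr1 | c Factor c Expr1 | Factor c Expr1; Factor -> c a | c; Expr1 -> a Expr1 | ε

Left recursion appears on Expr.
For Expr: α = {a}, β = {c a, c Factor c, Factor c}. Rewrite as Expr → β Expr1 and Expr1 → α Expr1 | ε.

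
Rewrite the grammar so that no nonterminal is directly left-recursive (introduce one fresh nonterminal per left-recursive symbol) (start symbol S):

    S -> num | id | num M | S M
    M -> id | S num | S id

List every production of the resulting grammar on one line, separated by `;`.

S -> num S' | id S' | num M S'; M -> id | S num | S id; S' -> M S' | ε

Directly left-recursive nonterminal: S.
For S: α = {M}, β = {num, id, num M}. Rewrite as S → β S' and S' → α S' | ε.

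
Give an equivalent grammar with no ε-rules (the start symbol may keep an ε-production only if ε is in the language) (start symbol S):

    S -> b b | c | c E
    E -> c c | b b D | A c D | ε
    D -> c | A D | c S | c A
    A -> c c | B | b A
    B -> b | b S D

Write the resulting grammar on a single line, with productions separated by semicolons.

Nullable set = {E}.
ε ∉ L(G), so no ε-production is kept.

S -> b b | c | c E; E -> c c | b b D | A c D; D -> c | A D | c S | c A; A -> c c | B | b A; B -> b | b S D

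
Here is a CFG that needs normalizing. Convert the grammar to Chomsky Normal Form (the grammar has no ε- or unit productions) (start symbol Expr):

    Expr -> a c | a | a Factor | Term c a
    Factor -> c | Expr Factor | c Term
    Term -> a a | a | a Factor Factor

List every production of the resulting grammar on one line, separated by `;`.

Expr -> X1 X2 | a | X1 Factor | Term Y1; Factor -> c | Expr Factor | X2 Term; Term -> X1 X1 | a | X1 Y2; X1 -> a; X2 -> c; Y1 -> X2 X1; Y2 -> Factor Factor

Introduce a nonterminal for each terminal appearing in a rule of length ≥ 2: X1 → a, X2 → c.
Binarize each right-hand side of length ≥ 3 by chaining fresh nonterminals (Y1, Y2, …): affected rules were Expr → Term X2 X1; Term → X1 Factor Factor.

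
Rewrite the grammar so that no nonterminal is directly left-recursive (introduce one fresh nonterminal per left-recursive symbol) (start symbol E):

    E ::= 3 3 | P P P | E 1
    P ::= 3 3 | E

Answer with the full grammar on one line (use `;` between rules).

E is directly left-recursive.
For E: α = {1}, β = {3 3, P P P}. Rewrite as E → β E' and E' → α E' | ε.

E ::= 3 3 E' | P P P E'; P ::= 3 3 | E; E' ::= 1 E' | ε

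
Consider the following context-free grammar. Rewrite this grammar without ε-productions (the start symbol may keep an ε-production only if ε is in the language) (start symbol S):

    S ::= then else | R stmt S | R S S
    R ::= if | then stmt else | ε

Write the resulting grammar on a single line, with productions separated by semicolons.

Nullable nonterminals: {R}.
ε ∉ L(G), so no ε-production is kept.
For each production, add variants omitting each subset of nullable occurrences: S → R stmt S gives R stmt S | stmt S. S → R S S gives R S S | S S.

S ::= then else | R stmt S | stmt S | R S S | S S; R ::= if | then stmt else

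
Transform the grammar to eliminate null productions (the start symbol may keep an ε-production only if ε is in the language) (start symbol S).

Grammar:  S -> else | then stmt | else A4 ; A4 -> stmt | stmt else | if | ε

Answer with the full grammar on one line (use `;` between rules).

Nullable set = {A4}.
ε ∉ L(G), so no ε-production is kept.

S -> else | then stmt | else A4; A4 -> stmt | stmt else | if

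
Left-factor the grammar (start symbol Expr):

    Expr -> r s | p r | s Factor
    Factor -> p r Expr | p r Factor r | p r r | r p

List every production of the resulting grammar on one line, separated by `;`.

Factor has alternatives sharing prefix 'p r': factor to Factor → p r Factor1 with Factor1 → Expr | Factor r | r.

Expr -> r s | p r | s Factor; Factor -> r p | p r Factor1; Factor1 -> Expr | Factor r | r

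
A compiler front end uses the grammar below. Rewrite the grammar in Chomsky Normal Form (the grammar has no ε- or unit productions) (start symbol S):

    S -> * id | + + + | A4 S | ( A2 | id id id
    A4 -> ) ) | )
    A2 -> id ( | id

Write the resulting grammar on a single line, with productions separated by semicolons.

S -> X1 X2 | X3 Y1 | A4 S | X4 A2 | X2 Y2; A4 -> X5 X5 | ); A2 -> X2 X4 | id; X1 -> *; X2 -> id; X3 -> +; X4 -> (; X5 -> ); Y1 -> X3 X3; Y2 -> X2 X2

Introduce a nonterminal for each terminal appearing in a rule of length ≥ 2: X1 → *, X2 → id, X3 → +, X4 → (, X5 → ).
Binarize each right-hand side of length ≥ 3 by chaining fresh nonterminals (Y1, Y2, …): affected rules were S → X3 X3 X3; S → X2 X2 X2.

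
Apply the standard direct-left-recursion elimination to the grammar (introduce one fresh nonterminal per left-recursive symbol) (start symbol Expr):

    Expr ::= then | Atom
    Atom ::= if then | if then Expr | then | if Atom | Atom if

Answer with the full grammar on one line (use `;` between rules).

Expr ::= then | Atom; Atom ::= if then Atom1 | if then Expr Atom1 | then Atom1 | if Atom Atom1; Atom1 ::= if Atom1 | epsilon

Directly left-recursive nonterminal: Atom.
For Atom: α = {if}, β = {if then, if then Expr, then, if Atom}. Rewrite as Atom → β Atom1 and Atom1 → α Atom1 | ε.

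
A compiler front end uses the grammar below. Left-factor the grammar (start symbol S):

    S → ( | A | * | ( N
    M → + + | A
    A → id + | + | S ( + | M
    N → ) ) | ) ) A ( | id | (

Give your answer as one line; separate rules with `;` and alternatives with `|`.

S → A | * | ( S'; M → + + | A; A → id + | + | S ( + | M; N → id | ( | ) ) N'; S' → ε | N; N' → ε | A (

S has alternatives sharing prefix '(': factor to S → ( S' with S' → ε | N.
N has alternatives sharing prefix ') )': factor to N → ) ) N' with N' → ε | A (.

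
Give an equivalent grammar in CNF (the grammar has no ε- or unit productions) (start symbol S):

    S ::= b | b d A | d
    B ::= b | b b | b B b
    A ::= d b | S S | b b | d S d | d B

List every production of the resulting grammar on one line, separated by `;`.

S ::= b | X1 Y1 | d; B ::= b | X1 X1 | X1 Y2; A ::= X2 X1 | S S | X1 X1 | X2 Y3 | X2 B; X1 ::= b; X2 ::= d; Y1 ::= X2 A; Y2 ::= B X1; Y3 ::= S X2

Introduce a nonterminal for each terminal appearing in a rule of length ≥ 2: X1 → b, X2 → d.
Binarize each right-hand side of length ≥ 3 by chaining fresh nonterminals (Y1, Y2, …): affected rules were S → X1 X2 A; B → X1 B X1; A → X2 S X2.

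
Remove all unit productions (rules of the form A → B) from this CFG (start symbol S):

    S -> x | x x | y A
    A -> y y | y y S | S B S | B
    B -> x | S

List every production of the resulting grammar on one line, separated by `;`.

S -> x | x x | y A; A -> x | x x | y A | y y | y y S | S B S; B -> x | x x | y A

Unit pairs: A ⇒* {B, S}; B ⇒* {S}.
For each unit pair (A, B), copy every non-unit production of B to A, then drop all unit productions.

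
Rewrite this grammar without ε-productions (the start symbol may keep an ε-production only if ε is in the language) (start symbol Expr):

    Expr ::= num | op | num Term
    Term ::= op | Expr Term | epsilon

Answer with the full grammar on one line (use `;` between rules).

Expr ::= num | op | num Term; Term ::= op | Expr Term | Expr

Nullable nonterminals: {Term}.
ε ∉ L(G), so no ε-production is kept.
Add the nullable-subset variants: Term → Expr Term gives Expr Term | Expr.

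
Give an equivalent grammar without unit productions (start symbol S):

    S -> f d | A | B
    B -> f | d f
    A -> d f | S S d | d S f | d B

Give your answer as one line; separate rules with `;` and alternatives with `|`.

Unit pairs: S ⇒* {A, B}.
For each unit pair (A, B), copy every non-unit production of B to A, then drop all unit productions.

S -> f | d f | f d | S S d | d S f | d B; B -> f | d f; A -> d f | S S d | d S f | d B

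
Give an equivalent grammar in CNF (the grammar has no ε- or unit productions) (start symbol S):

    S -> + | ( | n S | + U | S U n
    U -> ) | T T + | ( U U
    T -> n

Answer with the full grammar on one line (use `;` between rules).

S -> + | ( | X1 S | X2 U | S Y1; U -> ) | T Y2 | X3 Y3; T -> n; X1 -> n; X2 -> +; X3 -> (; Y1 -> U X1; Y2 -> T X2; Y3 -> U U

Introduce a nonterminal for each terminal appearing in a rule of length ≥ 2: X1 → n, X2 → +, X3 → (.
Binarize each right-hand side of length ≥ 3 by chaining fresh nonterminals (Y1, Y2, …): affected rules were S → S U X1; U → T T X2; U → X3 U U.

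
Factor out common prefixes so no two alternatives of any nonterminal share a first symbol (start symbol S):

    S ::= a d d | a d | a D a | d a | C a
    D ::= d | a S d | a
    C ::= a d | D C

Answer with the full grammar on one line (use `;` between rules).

S has alternatives sharing prefix 'a': factor to S → a S' with S' → d d | d | D a.
D has alternatives sharing prefix 'a': factor to D → a D' with D' → S d | ε.
S' has alternatives sharing prefix 'd': factor to S' → d S'' with S'' → d | ε.

S ::= d a | C a | a S'; D ::= d | a D'; C ::= a d | D C; S' ::= D a | d S''; D' ::= S d | ε; S'' ::= d | ε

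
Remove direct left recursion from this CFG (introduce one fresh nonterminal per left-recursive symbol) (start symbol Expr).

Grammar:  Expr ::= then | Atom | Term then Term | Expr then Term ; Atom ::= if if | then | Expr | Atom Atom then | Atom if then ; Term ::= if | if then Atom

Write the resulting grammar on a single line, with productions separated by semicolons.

Expr ::= then Expr1 | Atom Expr1 | Term then Term Expr1; Atom ::= if if Atom1 | then Atom1 | Expr Atom1; Term ::= if | if then Atom; Expr1 ::= then Term Expr1 | ε; Atom1 ::= Atom then Atom1 | if then Atom1 | ε

Left recursion appears on Expr, Atom.
For Expr: α = {then Term}, β = {then, Atom, Term then Term}. Rewrite as Expr → β Expr1 and Expr1 → α Expr1 | ε.
For Atom: α = {Atom then, if then}, β = {if if, then, Expr}. Rewrite as Atom → β Atom1 and Atom1 → α Atom1 | ε.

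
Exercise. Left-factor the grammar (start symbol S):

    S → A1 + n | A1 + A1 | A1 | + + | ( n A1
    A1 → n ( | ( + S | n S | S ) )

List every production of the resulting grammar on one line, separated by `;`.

S → + + | ( n A1 | A1 S'; A1 → ( + S | S ) ) | n A1'; S' → ε | + S''; A1' → ( | S; S'' → n | A1

S has alternatives sharing prefix 'A1': factor to S → A1 S' with S' → + n | + A1 | ε.
A1 has alternatives sharing prefix 'n': factor to A1 → n A1' with A1' → ( | S.
S' has alternatives sharing prefix '+': factor to S' → + S'' with S'' → n | A1.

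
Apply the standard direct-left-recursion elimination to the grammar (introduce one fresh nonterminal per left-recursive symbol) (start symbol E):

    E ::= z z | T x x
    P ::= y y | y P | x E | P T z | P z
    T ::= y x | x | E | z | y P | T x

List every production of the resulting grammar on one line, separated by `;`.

P, T are directly left-recursive.
For P: α = {T z, z}, β = {y y, y P, x E}. Rewrite as P → β P' and P' → α P' | ε.
For T: α = {x}, β = {y x, x, E, z, y P}. Rewrite as T → β T' and T' → α T' | ε.

E ::= z z | T x x; P ::= y y P' | y P P' | x E P'; T ::= y x T' | x T' | E T' | z T' | y P T'; P' ::= T z P' | z P' | ε; T' ::= x T' | ε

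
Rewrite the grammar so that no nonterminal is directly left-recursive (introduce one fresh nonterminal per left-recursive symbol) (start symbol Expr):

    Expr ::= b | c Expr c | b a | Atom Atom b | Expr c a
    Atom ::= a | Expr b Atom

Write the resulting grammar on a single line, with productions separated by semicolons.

Expr ::= b Expr1 | c Expr c Expr1 | b a Expr1 | Atom Atom b Expr1; Atom ::= a | Expr b Atom; Expr1 ::= c a Expr1 | ε

Expr is directly left-recursive.
For Expr: α = {c a}, β = {b, c Expr c, b a, Atom Atom b}. Rewrite as Expr → β Expr1 and Expr1 → α Expr1 | ε.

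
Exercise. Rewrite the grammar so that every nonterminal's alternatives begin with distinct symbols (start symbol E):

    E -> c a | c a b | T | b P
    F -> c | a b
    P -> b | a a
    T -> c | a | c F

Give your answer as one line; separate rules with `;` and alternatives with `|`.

E has alternatives sharing prefix 'c a': factor to E → c a E' with E' → ε | b.
T has alternatives sharing prefix 'c': factor to T → c T' with T' → ε | F.

E -> T | b P | c a E'; F -> c | a b; P -> b | a a; T -> a | c T'; E' -> ε | b; T' -> ε | F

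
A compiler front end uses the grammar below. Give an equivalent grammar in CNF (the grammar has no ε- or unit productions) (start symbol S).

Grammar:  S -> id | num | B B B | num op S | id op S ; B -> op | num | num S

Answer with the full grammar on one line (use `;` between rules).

S -> id | num | B Y1 | X1 Y2 | X3 Y3; B -> op | num | X1 S; X1 -> num; X2 -> op; X3 -> id; Y1 -> B B; Y2 -> X2 S; Y3 -> X2 S

Introduce a nonterminal for each terminal appearing in a rule of length ≥ 2: X1 → num, X2 → op, X3 → id.
Binarize each right-hand side of length ≥ 3 by chaining fresh nonterminals (Y1, Y2, …): affected rules were S → B B B; S → X1 X2 S; S → X3 X2 S.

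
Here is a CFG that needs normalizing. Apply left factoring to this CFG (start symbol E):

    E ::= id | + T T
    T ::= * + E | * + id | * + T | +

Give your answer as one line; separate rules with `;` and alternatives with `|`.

T has alternatives sharing prefix '* +': factor to T → * + T' with T' → E | id | T.

E ::= id | + T T; T ::= + | * + T'; T' ::= E | id | T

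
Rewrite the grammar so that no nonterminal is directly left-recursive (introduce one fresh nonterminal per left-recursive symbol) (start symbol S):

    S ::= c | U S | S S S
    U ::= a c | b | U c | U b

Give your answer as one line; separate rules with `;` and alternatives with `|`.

S, U are directly left-recursive.
For S: α = {S S}, β = {c, U S}. Rewrite as S → β S' and S' → α S' | ε.
For U: α = {c, b}, β = {a c, b}. Rewrite as U → β U' and U' → α U' | ε.

S ::= c S' | U S S'; U ::= a c U' | b U'; S' ::= S S S' | epsilon; U' ::= c U' | b U' | epsilon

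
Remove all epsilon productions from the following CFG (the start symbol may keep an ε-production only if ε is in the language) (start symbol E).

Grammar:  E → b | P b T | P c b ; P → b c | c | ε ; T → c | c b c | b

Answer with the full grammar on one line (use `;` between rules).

The nullable symbols are {P}.
ε ∉ L(G), so no ε-production is kept.
Add the nullable-subset variants: E → P b T gives P b T | b T. E → P c b gives P c b | c b.

E → b | P b T | b T | P c b | c b; P → b c | c; T → c | c b c | b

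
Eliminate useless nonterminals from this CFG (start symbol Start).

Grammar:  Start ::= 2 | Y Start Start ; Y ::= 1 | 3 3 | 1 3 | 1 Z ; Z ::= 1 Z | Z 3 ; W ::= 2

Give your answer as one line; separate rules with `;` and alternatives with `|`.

Generating nonterminals: {Start, W, Y}.
Reachable from Start after that: {Start, Y}.
Removed useless symbols: {W, Z} and every production mentioning them.

Start ::= 2 | Y Start Start; Y ::= 1 | 3 3 | 1 3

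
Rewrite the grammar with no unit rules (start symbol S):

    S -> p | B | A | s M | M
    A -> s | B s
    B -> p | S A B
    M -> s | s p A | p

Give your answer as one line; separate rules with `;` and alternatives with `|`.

Unit pairs: S ⇒* {A, B, M}.
For each unit pair (A, B), copy every non-unit production of B to A, then drop all unit productions.

S -> p | S A B | s M | s | B s | s p A; A -> s | B s; B -> p | S A B; M -> s | s p A | p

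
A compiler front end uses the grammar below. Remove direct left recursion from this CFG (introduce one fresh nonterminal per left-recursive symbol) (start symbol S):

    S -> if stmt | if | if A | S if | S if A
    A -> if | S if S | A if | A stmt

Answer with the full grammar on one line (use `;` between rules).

Directly left-recursive nonterminals: S, A.
For S: α = {if, if A}, β = {if stmt, if, if A}. Rewrite as S → β S' and S' → α S' | ε.
For A: α = {if, stmt}, β = {if, S if S}. Rewrite as A → β A' and A' → α A' | ε.

S -> if stmt S' | if S' | if A S'; A -> if A' | S if S A'; S' -> if S' | if A S' | ε; A' -> if A' | stmt A' | ε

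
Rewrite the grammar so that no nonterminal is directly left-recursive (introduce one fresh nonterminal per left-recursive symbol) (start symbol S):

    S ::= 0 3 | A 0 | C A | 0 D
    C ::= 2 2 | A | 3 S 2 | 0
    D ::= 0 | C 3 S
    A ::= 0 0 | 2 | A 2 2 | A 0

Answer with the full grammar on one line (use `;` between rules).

Directly left-recursive nonterminal: A.
For A: α = {2 2, 0}, β = {0 0, 2}. Rewrite as A → β A' and A' → α A' | ε.

S ::= 0 3 | A 0 | C A | 0 D; C ::= 2 2 | A | 3 S 2 | 0; D ::= 0 | C 3 S; A ::= 0 0 A' | 2 A'; A' ::= 2 2 A' | 0 A' | ε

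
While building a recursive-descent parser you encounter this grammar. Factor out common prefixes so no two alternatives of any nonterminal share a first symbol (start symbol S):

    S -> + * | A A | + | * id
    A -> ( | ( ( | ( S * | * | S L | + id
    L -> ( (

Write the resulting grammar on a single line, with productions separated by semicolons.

S -> A A | * id | + S'; A -> * | S L | + id | ( A'; L -> ( (; S' -> * | ε; A' -> ε | ( | S *

S has alternatives sharing prefix '+': factor to S → + S' with S' → * | ε.
A has alternatives sharing prefix '(': factor to A → ( A' with A' → ε | ( | S *.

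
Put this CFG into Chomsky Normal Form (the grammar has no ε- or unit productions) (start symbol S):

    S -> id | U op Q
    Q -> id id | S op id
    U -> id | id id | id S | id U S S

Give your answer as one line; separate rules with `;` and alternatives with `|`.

Introduce a nonterminal for each terminal appearing in a rule of length ≥ 2: X1 → op, X2 → id.
Binarize each right-hand side of length ≥ 3 by chaining fresh nonterminals (Y1, Y2, …): affected rules were S → U X1 Q; Q → S X1 X2; U → X2 U S S.

S -> id | U Y1; Q -> X2 X2 | S Y2; U -> id | X2 X2 | X2 S | X2 Y3; X1 -> op; X2 -> id; Y1 -> X1 Q; Y2 -> X1 X2; Y3 -> U Y4; Y4 -> S S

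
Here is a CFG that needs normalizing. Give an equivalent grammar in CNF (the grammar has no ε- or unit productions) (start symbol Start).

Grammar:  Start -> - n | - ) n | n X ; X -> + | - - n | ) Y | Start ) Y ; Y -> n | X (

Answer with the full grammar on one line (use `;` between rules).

Introduce a nonterminal for each terminal appearing in a rule of length ≥ 2: X1 → -, X2 → n, X3 → ), X4 → (.
Binarize each right-hand side of length ≥ 3 by chaining fresh nonterminals (Y1, Y2, …): affected rules were Start → X1 X3 X2; X → X1 X1 X2; X → Start X3 Y.

Start -> X1 X2 | X1 Y1 | X2 X; X -> + | X1 Y2 | X3 Y | Start Y3; Y -> n | X X4; X1 -> -; X2 -> n; X3 -> ); X4 -> (; Y1 -> X3 X2; Y2 -> X1 X2; Y3 -> X3 Y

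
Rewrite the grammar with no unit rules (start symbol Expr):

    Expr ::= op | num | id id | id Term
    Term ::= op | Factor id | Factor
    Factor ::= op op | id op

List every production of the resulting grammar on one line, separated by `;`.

Unit pairs: Term ⇒* {Factor}.
For every A with A ⇒* B via unit rules, add B's non-unit alternatives to A; then delete every rule of the form X → Y.

Expr ::= op | num | id id | id Term; Term ::= op | Factor id | op op | id op; Factor ::= op op | id op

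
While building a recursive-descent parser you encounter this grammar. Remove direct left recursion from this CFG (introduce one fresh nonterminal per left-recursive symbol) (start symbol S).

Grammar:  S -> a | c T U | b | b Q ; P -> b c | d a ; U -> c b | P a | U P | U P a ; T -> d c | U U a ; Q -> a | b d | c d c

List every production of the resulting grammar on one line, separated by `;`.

S -> a | c T U | b | b Q; P -> b c | d a; U -> c b U' | P a U'; T -> d c | U U a; Q -> a | b d | c d c; U' -> P U' | P a U' | ε

U is directly left-recursive.
For U: α = {P, P a}, β = {c b, P a}. Rewrite as U → β U' and U' → α U' | ε.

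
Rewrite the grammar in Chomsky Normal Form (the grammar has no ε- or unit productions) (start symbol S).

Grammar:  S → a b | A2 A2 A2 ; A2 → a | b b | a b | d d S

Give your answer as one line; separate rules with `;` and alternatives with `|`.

S → X1 X2 | A2 Y1; A2 → a | X2 X2 | X1 X2 | X3 Y2; X1 → a; X2 → b; X3 → d; Y1 → A2 A2; Y2 → X3 S

Introduce a nonterminal for each terminal appearing in a rule of length ≥ 2: X1 → a, X2 → b, X3 → d.
Binarize each right-hand side of length ≥ 3 by chaining fresh nonterminals (Y1, Y2, …): affected rules were S → A2 A2 A2; A2 → X3 X3 S.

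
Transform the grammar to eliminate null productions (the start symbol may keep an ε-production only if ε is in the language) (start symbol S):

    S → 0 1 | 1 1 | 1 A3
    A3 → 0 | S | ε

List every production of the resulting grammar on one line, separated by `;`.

S → 0 1 | 1 1 | 1 A3 | 1; A3 → 0 | S

The nullable symbols are {A3}.
ε ∉ L(G), so no ε-production is kept.
Expand every rule over subsets of its nullable positions: S → 1 A3 gives 1 A3 | 1.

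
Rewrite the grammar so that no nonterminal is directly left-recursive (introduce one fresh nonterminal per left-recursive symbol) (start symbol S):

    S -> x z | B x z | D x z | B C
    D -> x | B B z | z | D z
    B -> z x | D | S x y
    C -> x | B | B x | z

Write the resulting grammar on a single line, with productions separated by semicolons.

S -> x z | B x z | D x z | B C; D -> x D' | B B z D' | z D'; B -> z x | D | S x y; C -> x | B | B x | z; D' -> z D' | ε

Directly left-recursive nonterminal: D.
For D: α = {z}, β = {x, B B z, z}. Rewrite as D → β D' and D' → α D' | ε.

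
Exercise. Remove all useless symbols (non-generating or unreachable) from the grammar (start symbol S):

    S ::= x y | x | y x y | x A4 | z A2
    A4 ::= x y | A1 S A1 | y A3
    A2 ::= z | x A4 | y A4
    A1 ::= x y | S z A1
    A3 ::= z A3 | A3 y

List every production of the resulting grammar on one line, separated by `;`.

Generating nonterminals: {A1, A2, A4, S}.
Reachable from S after that: {A1, A2, A4, S}.
Removed useless symbols: {A3} and every production mentioning them.

S ::= x y | x | y x y | x A4 | z A2; A4 ::= x y | A1 S A1; A2 ::= z | x A4 | y A4; A1 ::= x y | S z A1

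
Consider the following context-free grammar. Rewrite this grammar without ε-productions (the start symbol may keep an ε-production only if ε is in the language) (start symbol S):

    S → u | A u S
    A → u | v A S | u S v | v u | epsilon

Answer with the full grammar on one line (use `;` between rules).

Nullable nonterminals: {A}.
ε ∉ L(G), so no ε-production is kept.
For each production, add variants omitting each subset of nullable occurrences: S → A u S gives A u S | u S. A → v A S gives v A S | v S.

S → u | A u S | u S; A → u | v A S | v S | u S v | v u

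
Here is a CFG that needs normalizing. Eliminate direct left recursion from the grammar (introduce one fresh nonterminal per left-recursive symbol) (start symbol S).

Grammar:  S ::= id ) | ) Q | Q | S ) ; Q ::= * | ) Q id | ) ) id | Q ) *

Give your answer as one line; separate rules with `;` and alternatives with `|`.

Directly left-recursive nonterminals: S, Q.
For S: α = {)}, β = {id ), ) Q, Q}. Rewrite as S → β S' and S' → α S' | ε.
For Q: α = {) *}, β = {*, ) Q id, ) ) id}. Rewrite as Q → β Q' and Q' → α Q' | ε.

S ::= id ) S' | ) Q S' | Q S'; Q ::= * Q' | ) Q id Q' | ) ) id Q'; S' ::= ) S' | ε; Q' ::= ) * Q' | ε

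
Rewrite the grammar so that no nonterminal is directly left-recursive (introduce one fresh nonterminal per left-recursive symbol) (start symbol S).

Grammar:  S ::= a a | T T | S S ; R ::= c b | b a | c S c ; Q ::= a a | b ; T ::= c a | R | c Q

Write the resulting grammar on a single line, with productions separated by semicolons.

S ::= a a S' | T T S'; R ::= c b | b a | c S c; Q ::= a a | b; T ::= c a | R | c Q; S' ::= S S' | eps

Left recursion appears on S.
For S: α = {S}, β = {a a, T T}. Rewrite as S → β S' and S' → α S' | ε.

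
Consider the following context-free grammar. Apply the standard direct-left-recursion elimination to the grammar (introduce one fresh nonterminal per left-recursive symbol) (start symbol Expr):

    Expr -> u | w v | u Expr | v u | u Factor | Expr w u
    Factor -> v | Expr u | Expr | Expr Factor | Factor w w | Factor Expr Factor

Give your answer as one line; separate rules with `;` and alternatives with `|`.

Expr -> u Expr1 | w v Expr1 | u Expr Expr1 | v u Expr1 | u Factor Expr1; Factor -> v Factor1 | Expr u Factor1 | Expr Factor1 | Expr Factor Factor1; Expr1 -> w u Expr1 | ε; Factor1 -> w w Factor1 | Expr Factor Factor1 | ε

Directly left-recursive nonterminals: Expr, Factor.
For Expr: α = {w u}, β = {u, w v, u Expr, v u, u Factor}. Rewrite as Expr → β Expr1 and Expr1 → α Expr1 | ε.
For Factor: α = {w w, Expr Factor}, β = {v, Expr u, Expr, Expr Factor}. Rewrite as Factor → β Factor1 and Factor1 → α Factor1 | ε.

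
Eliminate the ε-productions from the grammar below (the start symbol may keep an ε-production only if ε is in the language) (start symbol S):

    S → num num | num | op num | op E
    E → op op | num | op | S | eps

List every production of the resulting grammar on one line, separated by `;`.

The nullable symbols are {E}.
ε ∉ L(G), so no ε-production is kept.
Expand every rule over subsets of its nullable positions: S → op E gives op E | op.

S → num num | num | op num | op E | op; E → op op | num | op | S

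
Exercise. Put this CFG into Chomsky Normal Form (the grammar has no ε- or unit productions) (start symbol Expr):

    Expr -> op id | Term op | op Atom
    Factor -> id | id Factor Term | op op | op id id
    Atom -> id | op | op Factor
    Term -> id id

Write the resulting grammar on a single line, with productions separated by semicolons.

Introduce a nonterminal for each terminal appearing in a rule of length ≥ 2: X1 → op, X2 → id.
Binarize each right-hand side of length ≥ 3 by chaining fresh nonterminals (Y1, Y2, …): affected rules were Factor → X2 Factor Term; Factor → X1 X2 X2.

Expr -> X1 X2 | Term X1 | X1 Atom; Factor -> id | X2 Y1 | X1 X1 | X1 Y2; Atom -> id | op | X1 Factor; Term -> X2 X2; X1 -> op; X2 -> id; Y1 -> Factor Term; Y2 -> X2 X2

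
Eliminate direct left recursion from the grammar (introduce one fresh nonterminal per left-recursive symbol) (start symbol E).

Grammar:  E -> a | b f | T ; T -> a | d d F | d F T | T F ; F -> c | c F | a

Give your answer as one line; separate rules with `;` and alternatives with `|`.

Directly left-recursive nonterminal: T.
For T: α = {F}, β = {a, d d F, d F T}. Rewrite as T → β T' and T' → α T' | ε.

E -> a | b f | T; T -> a T' | d d F T' | d F T T'; F -> c | c F | a; T' -> F T' | ε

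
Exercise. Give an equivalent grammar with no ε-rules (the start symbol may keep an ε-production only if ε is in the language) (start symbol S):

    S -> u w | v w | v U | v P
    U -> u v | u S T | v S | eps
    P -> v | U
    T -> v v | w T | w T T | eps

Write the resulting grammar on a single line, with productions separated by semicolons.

Nullable nonterminals: {P, T, U}.
ε ∉ L(G), so no ε-production is kept.
For each production, add variants omitting each subset of nullable occurrences: S → v U gives v U | v. U → u S T gives u S T | u S. T → w T gives w T | w.

S -> u w | v w | v U | v | v P; U -> u v | u S T | u S | v S; P -> v | U; T -> v v | w T | w | w T T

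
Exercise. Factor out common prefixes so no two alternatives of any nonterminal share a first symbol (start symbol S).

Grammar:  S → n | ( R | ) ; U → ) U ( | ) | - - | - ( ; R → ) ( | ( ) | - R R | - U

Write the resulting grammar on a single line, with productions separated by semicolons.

S → n | ( R | ); U → ) U' | - U''; R → ) ( | ( ) | - R'; U' → U ( | ε; U'' → - | (; R' → R R | U

U has alternatives sharing prefix ')': factor to U → ) U' with U' → U ( | ε.
U has alternatives sharing prefix '-': factor to U → - U'' with U'' → - | (.
R has alternatives sharing prefix '-': factor to R → - R' with R' → R R | U.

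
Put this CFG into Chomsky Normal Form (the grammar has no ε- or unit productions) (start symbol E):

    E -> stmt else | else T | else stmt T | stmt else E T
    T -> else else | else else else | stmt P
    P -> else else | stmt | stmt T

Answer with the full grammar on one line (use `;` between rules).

E -> X1 X2 | X2 T | X2 Y1 | X1 Y2; T -> X2 X2 | X2 Y4 | X1 P; P -> X2 X2 | stmt | X1 T; X1 -> stmt; X2 -> else; Y1 -> X1 T; Y2 -> X2 Y3; Y3 -> E T; Y4 -> X2 X2

Introduce a nonterminal for each terminal appearing in a rule of length ≥ 2: X1 → stmt, X2 → else.
Binarize each right-hand side of length ≥ 3 by chaining fresh nonterminals (Y1, Y2, …): affected rules were E → X2 X1 T; E → X1 X2 E T; T → X2 X2 X2.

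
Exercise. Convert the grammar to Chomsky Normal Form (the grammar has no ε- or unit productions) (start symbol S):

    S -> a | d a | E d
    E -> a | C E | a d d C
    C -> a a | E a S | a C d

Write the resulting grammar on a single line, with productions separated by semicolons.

S -> a | X1 X2 | E X1; E -> a | C E | X2 Y1; C -> X2 X2 | E Y3 | X2 Y4; X1 -> d; X2 -> a; Y1 -> X1 Y2; Y2 -> X1 C; Y3 -> X2 S; Y4 -> C X1

Introduce a nonterminal for each terminal appearing in a rule of length ≥ 2: X1 → d, X2 → a.
Binarize each right-hand side of length ≥ 3 by chaining fresh nonterminals (Y1, Y2, …): affected rules were E → X2 X1 X1 C; C → E X2 S; C → X2 C X1.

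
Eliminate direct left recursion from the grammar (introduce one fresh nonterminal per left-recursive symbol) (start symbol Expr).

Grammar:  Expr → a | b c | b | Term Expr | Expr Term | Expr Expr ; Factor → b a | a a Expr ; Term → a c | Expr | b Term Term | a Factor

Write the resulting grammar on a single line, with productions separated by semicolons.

Left recursion appears on Expr.
For Expr: α = {Term, Expr}, β = {a, b c, b, Term Expr}. Rewrite as Expr → β Expr1 and Expr1 → α Expr1 | ε.

Expr → a Expr1 | b c Expr1 | b Expr1 | Term Expr Expr1; Factor → b a | a a Expr; Term → a c | Expr | b Term Term | a Factor; Expr1 → Term Expr1 | Expr Expr1 | ε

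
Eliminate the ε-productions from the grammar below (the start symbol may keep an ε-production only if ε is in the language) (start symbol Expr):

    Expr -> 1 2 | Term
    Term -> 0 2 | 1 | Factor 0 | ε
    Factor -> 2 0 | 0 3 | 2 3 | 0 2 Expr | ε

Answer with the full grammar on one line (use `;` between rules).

Nullable nonterminals: {Expr, Factor, Term}.
ε ∈ L(G) since Expr is nullable, so keep Expr → ε.
Add the nullable-subset variants: Term → Factor 0 gives Factor 0 | 0. Factor → 0 2 Expr gives 0 2 Expr | 0 2.

Expr -> 1 2 | Term | ε; Term -> 0 2 | 1 | Factor 0 | 0; Factor -> 2 0 | 0 3 | 2 3 | 0 2 Expr | 0 2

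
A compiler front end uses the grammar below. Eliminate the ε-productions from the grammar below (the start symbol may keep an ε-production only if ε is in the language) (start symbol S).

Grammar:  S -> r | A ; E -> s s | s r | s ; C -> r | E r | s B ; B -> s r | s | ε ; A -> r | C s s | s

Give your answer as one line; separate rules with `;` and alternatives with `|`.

Nullable set = {B}.
ε ∉ L(G), so no ε-production is kept.
Add the nullable-subset variants: C → s B gives s B | s.

S -> r | A; E -> s s | s r | s; C -> r | E r | s B | s; B -> s r | s; A -> r | C s s | s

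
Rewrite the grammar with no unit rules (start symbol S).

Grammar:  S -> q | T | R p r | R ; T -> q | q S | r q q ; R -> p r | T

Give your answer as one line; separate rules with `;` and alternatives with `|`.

S -> q | R p r | p r | q S | r q q; T -> q | q S | r q q; R -> p r | q | q S | r q q

Unit pairs: R ⇒* {T}; S ⇒* {R, T}.
For each unit pair (A, B), copy every non-unit production of B to A, then drop all unit productions.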